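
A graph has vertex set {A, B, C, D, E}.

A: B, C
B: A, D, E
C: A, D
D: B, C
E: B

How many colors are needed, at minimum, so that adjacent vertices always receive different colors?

A and B are adjacent, so at least 2 colors are needed.
2 colors suffice: color 1 → {B, C}; color 2 → {A, D, E}. No two adjacent vertices share a color.

2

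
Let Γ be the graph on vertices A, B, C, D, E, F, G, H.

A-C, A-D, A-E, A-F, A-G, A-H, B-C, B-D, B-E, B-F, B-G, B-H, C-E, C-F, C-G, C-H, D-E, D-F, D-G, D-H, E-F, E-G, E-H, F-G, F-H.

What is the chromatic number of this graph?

5

B, D, E, F, H are pairwise adjacent (a clique of size 5), so at least 5 colors are needed.
5 colors suffice: color 1 → {F}; color 2 → {E}; color 3 → {A, B}; color 4 → {G, H}; color 5 → {C, D}. Each edge has distinct colors on its endpoints.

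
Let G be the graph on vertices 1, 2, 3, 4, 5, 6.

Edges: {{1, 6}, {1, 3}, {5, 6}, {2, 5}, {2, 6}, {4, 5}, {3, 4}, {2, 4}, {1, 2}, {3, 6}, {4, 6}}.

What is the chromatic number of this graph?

2, 4, 5, 6 form a clique, so at least 4 colors are needed.
4 colors suffice: color a → {6}; color b → {2, 3}; color c → {1, 4}; color d → {5}. No two adjacent vertices share a color.

4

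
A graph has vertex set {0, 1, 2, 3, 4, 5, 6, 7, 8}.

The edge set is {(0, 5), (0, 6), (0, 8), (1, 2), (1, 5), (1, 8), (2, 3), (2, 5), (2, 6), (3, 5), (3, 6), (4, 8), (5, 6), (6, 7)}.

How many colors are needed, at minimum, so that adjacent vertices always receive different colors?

2, 3, 5, 6 are mutually adjacent (a clique of size 4), so at least 4 colors are needed.
4 colors suffice: 0=green, 1=red, 2=green, 3=yellow, 4=red, 5=blue, 6=red, 7=blue, 8=blue. No two adjacent vertices share a color.

4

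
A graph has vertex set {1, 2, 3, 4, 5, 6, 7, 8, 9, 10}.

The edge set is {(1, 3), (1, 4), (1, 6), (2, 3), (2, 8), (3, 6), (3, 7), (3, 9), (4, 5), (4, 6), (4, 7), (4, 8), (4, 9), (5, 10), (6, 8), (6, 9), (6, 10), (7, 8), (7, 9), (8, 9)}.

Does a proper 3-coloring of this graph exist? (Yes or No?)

4, 7, 8, 9 form a clique, so at least 4 colors are needed.
So 3 colors are not enough.

No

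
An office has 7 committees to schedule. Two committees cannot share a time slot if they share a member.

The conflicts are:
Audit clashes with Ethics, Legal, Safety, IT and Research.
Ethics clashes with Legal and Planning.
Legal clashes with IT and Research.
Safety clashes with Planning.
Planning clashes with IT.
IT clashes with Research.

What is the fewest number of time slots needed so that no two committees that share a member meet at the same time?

Audit, Legal, IT, Research are mutually in conflict, so at least 4 time slots are needed.
4 time slots suffice: time slot 1 → {Audit, Planning}; time slot 2 → {Legal, Safety}; time slot 3 → {Ethics, IT}; time slot 4 → {Research}. Each listed conflict is separated.

4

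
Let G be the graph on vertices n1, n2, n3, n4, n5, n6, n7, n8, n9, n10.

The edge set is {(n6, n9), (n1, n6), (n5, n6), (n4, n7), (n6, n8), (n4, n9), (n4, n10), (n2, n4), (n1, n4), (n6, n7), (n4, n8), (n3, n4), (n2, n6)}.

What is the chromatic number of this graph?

n1 and n6 are adjacent, so at least 2 colors are needed.
A valid assignment using 2 colors: n1=2, n2=2, n3=2, n4=1, n5=2, n6=1, n7=2, n8=2, n9=2, n10=2. Each edge has distinct colors on its endpoints.

2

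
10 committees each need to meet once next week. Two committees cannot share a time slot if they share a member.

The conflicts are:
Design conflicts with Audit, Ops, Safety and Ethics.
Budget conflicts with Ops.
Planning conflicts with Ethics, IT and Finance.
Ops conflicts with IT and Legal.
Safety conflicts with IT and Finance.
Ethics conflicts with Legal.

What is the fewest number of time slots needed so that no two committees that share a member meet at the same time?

3

The cycle Planning-Ethics-Design-Safety-Finance-Planning has odd length 5, so it cannot be 2-colored; at least 3 time slots are needed.
3 time slots suffice: Design=1, Budget=1, Planning=1, Audit=2, Ops=2, Safety=2, Ethics=2, IT=3, Legal=1, Finance=3. No two conflicting committees share a time slot.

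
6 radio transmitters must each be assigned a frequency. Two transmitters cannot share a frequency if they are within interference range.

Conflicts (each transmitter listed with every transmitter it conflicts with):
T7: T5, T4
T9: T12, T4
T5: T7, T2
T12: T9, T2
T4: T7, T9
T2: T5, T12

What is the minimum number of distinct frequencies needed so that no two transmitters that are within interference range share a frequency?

T9 and T4 conflict, so at least 2 frequencies are needed.
2 frequencies suffice: frequency 1 → {T7, T9, T2}; frequency 2 → {T5, T12, T4}. Each listed conflict is separated.

2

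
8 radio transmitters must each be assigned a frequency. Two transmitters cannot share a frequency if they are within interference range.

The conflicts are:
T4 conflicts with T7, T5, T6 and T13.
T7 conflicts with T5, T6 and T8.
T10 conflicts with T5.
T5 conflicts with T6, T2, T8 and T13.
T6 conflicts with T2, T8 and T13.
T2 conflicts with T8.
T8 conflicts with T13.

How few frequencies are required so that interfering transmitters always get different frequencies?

4

T5, T6, T8, T13 all conflict with each other, so at least 4 frequencies are needed.
4 frequencies suffice: frequency 1 → {T5}; frequency 2 → {T10, T6}; frequency 3 → {T4, T8}; frequency 4 → {T7, T2, T13}. Each listed conflict is separated.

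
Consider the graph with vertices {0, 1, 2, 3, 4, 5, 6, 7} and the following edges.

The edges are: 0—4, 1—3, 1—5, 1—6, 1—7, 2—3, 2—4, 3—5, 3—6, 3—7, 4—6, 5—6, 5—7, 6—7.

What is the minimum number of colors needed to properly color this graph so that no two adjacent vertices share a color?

1, 3, 5, 6, 7 are mutually adjacent (a clique of size 5), so at least 5 colors are needed.
5 colors suffice: color red → {3, 4}; color blue → {0, 2, 6}; color green → {5}; color yellow → {7}; color purple → {1}. No two adjacent vertices share a color.

5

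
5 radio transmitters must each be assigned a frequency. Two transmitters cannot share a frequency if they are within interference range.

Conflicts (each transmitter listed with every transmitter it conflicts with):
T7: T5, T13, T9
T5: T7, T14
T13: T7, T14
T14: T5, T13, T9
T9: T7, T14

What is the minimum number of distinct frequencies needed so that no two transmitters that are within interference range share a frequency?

T7 and T9 conflict, so at least 2 frequencies are needed.
Using 2 frequencies: T7=1, T5=2, T13=2, T14=1, T9=2. No two conflicting transmitters share a frequency.

2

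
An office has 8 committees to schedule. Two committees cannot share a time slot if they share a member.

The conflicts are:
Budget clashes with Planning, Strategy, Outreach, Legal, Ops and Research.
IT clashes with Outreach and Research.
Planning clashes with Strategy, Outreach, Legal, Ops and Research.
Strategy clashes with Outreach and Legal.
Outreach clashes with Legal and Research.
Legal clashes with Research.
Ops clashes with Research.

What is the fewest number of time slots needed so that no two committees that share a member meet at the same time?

5

Budget, Planning, Strategy, Outreach, Legal all conflict with each other, so at least 5 time slots are needed.
5 time slots suffice: time slot 1 → {IT, Planning}; time slot 2 → {Strategy, Research}; time slot 3 → {Budget}; time slot 4 → {Outreach, Ops}; time slot 5 → {Legal}. Each listed conflict is separated.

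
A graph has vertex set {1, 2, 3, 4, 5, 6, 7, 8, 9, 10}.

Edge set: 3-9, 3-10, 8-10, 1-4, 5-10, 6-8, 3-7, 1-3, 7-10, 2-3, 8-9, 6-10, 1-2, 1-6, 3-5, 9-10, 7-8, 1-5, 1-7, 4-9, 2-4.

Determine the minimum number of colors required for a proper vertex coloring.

3, 7, 10 form a triangle, so at least 3 colors are needed.
3 colors suffice: 1=a, 2=c, 3=b, 4=b, 5=c, 6=c, 7=c, 8=b, 9=c, 10=a. Every edge joins two different colors.

3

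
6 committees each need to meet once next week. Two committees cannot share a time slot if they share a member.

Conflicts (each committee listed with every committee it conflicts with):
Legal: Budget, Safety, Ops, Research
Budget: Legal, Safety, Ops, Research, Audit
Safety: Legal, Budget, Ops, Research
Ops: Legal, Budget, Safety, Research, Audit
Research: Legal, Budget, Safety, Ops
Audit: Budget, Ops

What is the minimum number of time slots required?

Legal, Budget, Safety, Ops, Research all conflict with each other, so at least 5 time slots are needed.
5 time slots suffice: time slot 1 → {Budget}; time slot 2 → {Ops}; time slot 3 → {Legal, Audit}; time slot 4 → {Research}; time slot 5 → {Safety}. Every pair that conflicts lands in different time slots.

5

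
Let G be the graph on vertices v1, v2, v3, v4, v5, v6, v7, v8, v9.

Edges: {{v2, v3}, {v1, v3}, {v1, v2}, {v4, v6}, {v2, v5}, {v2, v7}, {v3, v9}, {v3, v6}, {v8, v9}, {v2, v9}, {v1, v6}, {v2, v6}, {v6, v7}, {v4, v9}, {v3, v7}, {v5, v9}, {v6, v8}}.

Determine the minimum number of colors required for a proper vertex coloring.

4

v2, v3, v6, v7 are mutually adjacent (a clique of size 4), so at least 4 colors are needed.
4 colors suffice: color red → {v6, v9}; color blue → {v2, v4, v8}; color green → {v3, v5}; color yellow → {v1, v7}. Every edge joins two different colors.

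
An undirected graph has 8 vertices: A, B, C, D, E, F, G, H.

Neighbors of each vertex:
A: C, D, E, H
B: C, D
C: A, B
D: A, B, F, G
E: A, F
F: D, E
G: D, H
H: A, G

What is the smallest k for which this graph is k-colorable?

D and G are adjacent, so at least 2 colors are needed.
2 colors suffice: A=blue, B=blue, C=red, D=red, E=red, F=blue, G=blue, H=red. Every edge joins two different colors.

2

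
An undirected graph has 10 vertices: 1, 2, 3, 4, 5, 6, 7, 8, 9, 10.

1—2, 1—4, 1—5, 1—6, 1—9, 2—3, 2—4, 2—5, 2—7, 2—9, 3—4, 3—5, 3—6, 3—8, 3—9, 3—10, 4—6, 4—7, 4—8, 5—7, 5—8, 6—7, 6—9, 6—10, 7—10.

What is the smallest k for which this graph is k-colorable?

1, 2, 9 are mutually adjacent, so at least 3 colors are needed.
3 colors suffice: color red → {1, 3, 7}; color blue → {2, 6, 8}; color green → {4, 5, 9, 10}. Each edge has distinct colors on its endpoints.

3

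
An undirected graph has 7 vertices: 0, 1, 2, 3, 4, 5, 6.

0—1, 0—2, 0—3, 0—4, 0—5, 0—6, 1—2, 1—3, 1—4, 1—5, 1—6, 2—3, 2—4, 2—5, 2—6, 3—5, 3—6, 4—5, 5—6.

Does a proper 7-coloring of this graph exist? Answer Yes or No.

Yes

The chromatic number is 6. 0, 1, 2, 3, 5, 6 form a clique, so at least 6 colors are needed.
6 colors suffice: color a → {5}; color b → {0}; color c → {1}; color d → {2}; color e → {4, 6}; color f → {3}.
Since 7 ≥ 6, a proper 7-coloring certainly exists.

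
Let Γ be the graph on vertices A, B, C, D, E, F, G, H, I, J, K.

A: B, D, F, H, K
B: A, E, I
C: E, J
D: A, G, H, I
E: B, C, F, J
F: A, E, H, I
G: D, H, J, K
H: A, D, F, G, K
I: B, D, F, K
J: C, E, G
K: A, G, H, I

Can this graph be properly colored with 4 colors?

The chromatic number is 3. A, F, H are mutually adjacent, so at least 3 colors are needed.
3 colors suffice: color 1 → {A, E, G, I}; color 2 → {B, H, J}; color 3 → {C, D, F, K}.
Since 4 ≥ 3, a proper 4-coloring certainly exists.

Yes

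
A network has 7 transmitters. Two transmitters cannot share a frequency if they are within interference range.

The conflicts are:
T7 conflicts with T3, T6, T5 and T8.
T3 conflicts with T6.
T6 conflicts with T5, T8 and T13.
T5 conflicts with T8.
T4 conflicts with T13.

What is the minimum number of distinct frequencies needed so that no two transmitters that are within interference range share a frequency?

T7, T6, T5, T8 pairwise conflict, so at least 4 frequencies are needed.
A valid assignment using 4 frequencies: T7=2, T3=3, T6=1, T5=4, T4=1, T8=3, T13=2. No two conflicting transmitters share a frequency.

4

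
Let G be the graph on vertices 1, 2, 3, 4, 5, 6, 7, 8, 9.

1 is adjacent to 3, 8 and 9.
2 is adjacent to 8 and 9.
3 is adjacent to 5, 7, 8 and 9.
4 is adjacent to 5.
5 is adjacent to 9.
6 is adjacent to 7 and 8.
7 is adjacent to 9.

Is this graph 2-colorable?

3, 7, 9 are pairwise adjacent, so at least 3 colors are needed.
So 2 colors are not enough.

No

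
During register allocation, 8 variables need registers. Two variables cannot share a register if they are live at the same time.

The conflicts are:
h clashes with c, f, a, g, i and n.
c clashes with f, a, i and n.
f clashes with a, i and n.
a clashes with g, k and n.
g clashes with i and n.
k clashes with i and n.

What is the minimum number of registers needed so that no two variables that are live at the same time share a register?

h, c, f, a, n pairwise conflict, so at least 5 registers are needed.
5 registers suffice: register 1 → {a, i}; register 2 → {n}; register 3 → {h, k}; register 4 → {f, g}; register 5 → {c}. No two conflicting variables share a register.

5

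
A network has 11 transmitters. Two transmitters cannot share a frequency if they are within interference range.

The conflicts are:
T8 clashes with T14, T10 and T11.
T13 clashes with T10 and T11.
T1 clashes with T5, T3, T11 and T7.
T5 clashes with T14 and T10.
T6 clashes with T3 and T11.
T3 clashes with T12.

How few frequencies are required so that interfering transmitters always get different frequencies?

The cycle T11-T8-T14-T5-T1-T11 has odd length 5, so it cannot be 2-colored; at least 3 frequencies are needed.
A valid assignment using 3 frequencies: T8=3, T13=3, T1=1, T5=2, T6=1, T14=1, T3=2, T10=1, T11=2, T7=2, T12=1. Each listed conflict is separated.

3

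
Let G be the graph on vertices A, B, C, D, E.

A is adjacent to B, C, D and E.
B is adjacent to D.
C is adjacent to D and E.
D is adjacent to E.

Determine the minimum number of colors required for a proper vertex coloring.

4

A, C, D, E form a clique, so at least 4 colors are needed.
4 colors suffice: color 1 → {D}; color 2 → {A}; color 3 → {B, C}; color 4 → {E}. Every edge joins two different colors.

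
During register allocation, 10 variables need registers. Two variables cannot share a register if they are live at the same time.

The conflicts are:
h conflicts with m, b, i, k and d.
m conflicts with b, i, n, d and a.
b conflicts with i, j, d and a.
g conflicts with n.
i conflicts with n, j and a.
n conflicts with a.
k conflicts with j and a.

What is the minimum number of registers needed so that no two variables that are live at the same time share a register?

4

m, b, i, a are mutually in conflict, so at least 4 registers are needed.
4 registers suffice: register 1 → {b, n, k}; register 2 → {m, g, j}; register 3 → {i, d}; register 4 → {h, a}. Each listed conflict is separated.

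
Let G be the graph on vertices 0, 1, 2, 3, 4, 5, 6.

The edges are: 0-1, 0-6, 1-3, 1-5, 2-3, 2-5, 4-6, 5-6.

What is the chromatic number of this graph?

0 and 6 are adjacent, so at least 2 colors are needed.
2 colors suffice: 0=a, 1=b, 2=b, 3=a, 4=a, 5=a, 6=b. Every edge joins two different colors.

2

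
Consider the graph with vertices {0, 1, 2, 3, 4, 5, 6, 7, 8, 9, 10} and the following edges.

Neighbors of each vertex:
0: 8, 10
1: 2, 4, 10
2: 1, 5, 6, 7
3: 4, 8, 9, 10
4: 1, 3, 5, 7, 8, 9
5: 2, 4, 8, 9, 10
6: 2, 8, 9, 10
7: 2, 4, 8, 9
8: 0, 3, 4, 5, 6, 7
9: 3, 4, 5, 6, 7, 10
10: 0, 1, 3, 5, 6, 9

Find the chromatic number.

3, 4, 8 are pairwise adjacent, so at least 3 colors are needed.
3 colors suffice: color a → {2, 4, 10}; color b → {1, 8, 9}; color c → {0, 3, 5, 6, 7}. Each edge has distinct colors on its endpoints.

3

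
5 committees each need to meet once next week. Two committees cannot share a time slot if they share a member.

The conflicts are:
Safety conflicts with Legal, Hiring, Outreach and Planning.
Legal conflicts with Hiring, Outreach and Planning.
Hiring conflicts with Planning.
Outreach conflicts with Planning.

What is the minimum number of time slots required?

Safety, Legal, Outreach, Planning pairwise conflict, so at least 4 time slots are needed.
4 time slots suffice: time slot 1 → {Planning}; time slot 2 → {Legal}; time slot 3 → {Safety}; time slot 4 → {Hiring, Outreach}. Each listed conflict is separated.

4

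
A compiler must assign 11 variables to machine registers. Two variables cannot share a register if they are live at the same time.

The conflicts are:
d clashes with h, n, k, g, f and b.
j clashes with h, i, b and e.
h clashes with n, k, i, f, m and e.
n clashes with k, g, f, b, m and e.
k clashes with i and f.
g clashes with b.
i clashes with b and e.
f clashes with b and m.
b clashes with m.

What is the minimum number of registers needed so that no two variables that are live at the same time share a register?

5

d, h, n, k, f all conflict with each other, so at least 5 registers are needed.
5 registers suffice: register 1 → {n, i}; register 2 → {h, b}; register 3 → {d, m, e}; register 4 → {j, g, f}; register 5 → {k}. Each listed conflict is separated.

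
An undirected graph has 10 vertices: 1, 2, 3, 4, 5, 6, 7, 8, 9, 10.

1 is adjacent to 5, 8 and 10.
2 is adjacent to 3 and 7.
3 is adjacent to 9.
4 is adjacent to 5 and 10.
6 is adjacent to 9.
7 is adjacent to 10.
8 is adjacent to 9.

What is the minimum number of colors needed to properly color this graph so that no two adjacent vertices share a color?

3

The cycle 7-2-3-9-8-1-10-7 has odd length 7, so it cannot be 2-colored; at least 3 colors are needed.
A valid assignment using 3 colors: 1=red, 2=blue, 3=green, 4=red, 5=blue, 6=blue, 7=red, 8=blue, 9=red, 10=blue. Every edge joins two different colors.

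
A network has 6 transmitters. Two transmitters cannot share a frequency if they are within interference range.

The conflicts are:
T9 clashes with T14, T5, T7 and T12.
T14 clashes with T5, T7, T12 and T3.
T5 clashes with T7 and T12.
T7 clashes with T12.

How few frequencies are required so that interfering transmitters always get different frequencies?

T9, T14, T5, T7, T12 all conflict with each other, so at least 5 frequencies are needed.
5 frequencies suffice: T9=4, T14=1, T5=3, T7=2, T12=5, T3=2. Each listed conflict is separated.

5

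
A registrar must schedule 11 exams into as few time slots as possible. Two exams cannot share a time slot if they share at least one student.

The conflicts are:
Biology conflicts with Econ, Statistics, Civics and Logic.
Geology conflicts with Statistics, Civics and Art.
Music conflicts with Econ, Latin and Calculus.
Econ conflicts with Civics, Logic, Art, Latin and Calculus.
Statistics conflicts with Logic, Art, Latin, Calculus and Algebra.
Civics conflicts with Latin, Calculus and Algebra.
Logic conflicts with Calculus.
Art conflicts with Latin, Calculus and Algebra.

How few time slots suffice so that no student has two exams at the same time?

Statistics, Logic, Calculus all conflict with each other, so at least 3 time slots are needed.
3 time slots suffice: time slot 1 → {Econ, Statistics}; time slot 2 → {Music, Civics, Logic, Art}; time slot 3 → {Biology, Geology, Latin, Calculus, Algebra}. Each listed conflict is separated.

3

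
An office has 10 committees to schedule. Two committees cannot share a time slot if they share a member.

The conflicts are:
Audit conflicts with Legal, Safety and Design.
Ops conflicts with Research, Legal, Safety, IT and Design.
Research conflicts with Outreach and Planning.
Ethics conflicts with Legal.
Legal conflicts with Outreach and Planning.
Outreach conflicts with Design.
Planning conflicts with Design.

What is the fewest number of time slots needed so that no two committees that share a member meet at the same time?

Audit and Safety conflict, so at least 2 time slots are needed.
A valid assignment using 2 time slots: Audit=2, Ops=2, Research=1, Ethics=2, Legal=1, Safety=1, Outreach=2, Planning=2, IT=1, Design=1. Every pair that conflicts lands in different time slots.

2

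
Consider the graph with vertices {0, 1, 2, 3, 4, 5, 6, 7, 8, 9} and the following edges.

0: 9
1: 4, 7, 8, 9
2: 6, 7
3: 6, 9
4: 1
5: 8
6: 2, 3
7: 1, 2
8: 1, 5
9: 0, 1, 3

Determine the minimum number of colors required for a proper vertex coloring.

1 and 7 are adjacent, so at least 2 colors are needed.
2 colors suffice: 0=a, 1=a, 2=a, 3=a, 4=b, 5=a, 6=b, 7=b, 8=b, 9=b. Each edge has distinct colors on its endpoints.

2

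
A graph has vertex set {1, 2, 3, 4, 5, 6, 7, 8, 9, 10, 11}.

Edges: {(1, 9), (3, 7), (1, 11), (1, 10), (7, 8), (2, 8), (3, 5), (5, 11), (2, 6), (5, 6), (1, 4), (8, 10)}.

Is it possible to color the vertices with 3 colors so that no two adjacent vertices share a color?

The chromatic number is 3. The cycle 1-10-8-7-3-5-11-1 has odd length 7, so it cannot be 2-colored; at least 3 colors are needed.
3 colors suffice: color red → {1, 5, 8}; color blue → {4, 6, 7, 9, 10, 11}; color green → {2, 3}.
That is already a proper 3-coloring.

Yes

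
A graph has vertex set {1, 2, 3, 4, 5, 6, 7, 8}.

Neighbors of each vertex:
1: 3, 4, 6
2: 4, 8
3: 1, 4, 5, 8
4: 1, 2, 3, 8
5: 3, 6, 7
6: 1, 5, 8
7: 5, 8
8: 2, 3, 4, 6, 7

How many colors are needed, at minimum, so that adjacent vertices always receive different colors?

1, 3, 4 are pairwise adjacent, so at least 3 colors are needed.
3 colors suffice: color red → {1, 5, 8}; color blue → {4, 6, 7}; color green → {2, 3}. Each edge has distinct colors on its endpoints.

3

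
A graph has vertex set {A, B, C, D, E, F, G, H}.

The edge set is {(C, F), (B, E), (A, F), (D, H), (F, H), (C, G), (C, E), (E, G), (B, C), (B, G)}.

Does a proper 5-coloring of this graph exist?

The chromatic number is 4. B, C, E, G are pairwise adjacent (a clique of size 4), so at least 4 colors are needed.
4 colors suffice: A=red, B=green, C=red, D=blue, E=yellow, F=blue, G=blue, H=red.
Since 5 ≥ 4, a proper 5-coloring certainly exists.

Yes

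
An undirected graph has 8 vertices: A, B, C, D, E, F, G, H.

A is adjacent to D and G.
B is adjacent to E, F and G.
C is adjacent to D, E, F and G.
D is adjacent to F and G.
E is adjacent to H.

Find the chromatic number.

3

C, D, F are pairwise adjacent, so at least 3 colors are needed.
3 colors suffice: color 1 → {A, B, C, H}; color 2 → {E, F, G}; color 3 → {D}. Each edge has distinct colors on its endpoints.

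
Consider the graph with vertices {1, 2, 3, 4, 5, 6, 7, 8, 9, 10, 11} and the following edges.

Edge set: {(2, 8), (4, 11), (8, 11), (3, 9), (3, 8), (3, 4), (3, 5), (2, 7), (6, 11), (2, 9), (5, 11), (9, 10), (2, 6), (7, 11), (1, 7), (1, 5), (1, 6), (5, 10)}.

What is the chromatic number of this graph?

2

7 and 11 are adjacent, so at least 2 colors are needed.
2 colors suffice: 1=red, 2=red, 3=red, 4=blue, 5=blue, 6=blue, 7=blue, 8=blue, 9=blue, 10=red, 11=red. No two adjacent vertices share a color.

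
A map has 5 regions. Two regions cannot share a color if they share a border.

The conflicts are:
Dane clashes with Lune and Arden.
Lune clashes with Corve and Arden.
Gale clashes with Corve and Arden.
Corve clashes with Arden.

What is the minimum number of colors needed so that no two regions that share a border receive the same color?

Dane, Lune, Arden are mutually in conflict, so at least 3 colors are needed.
One proper 3-coloring: Dane=3, Lune=2, Gale=2, Corve=3, Arden=1. Each listed conflict is separated.

3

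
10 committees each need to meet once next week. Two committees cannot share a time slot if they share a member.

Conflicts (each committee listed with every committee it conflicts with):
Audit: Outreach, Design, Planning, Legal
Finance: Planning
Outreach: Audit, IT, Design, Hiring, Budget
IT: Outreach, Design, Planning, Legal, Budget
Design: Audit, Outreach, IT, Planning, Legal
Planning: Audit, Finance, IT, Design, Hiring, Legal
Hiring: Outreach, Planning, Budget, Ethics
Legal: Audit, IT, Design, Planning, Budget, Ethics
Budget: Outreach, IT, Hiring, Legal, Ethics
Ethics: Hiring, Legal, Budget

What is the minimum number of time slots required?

4

Audit, Design, Planning, Legal all conflict with each other, so at least 4 time slots are needed.
Using 4 time slots: Audit=3, Finance=1, Outreach=1, IT=3, Design=4, Planning=2, Hiring=3, Legal=1, Budget=2, Ethics=4. Every pair that conflicts lands in different time slots.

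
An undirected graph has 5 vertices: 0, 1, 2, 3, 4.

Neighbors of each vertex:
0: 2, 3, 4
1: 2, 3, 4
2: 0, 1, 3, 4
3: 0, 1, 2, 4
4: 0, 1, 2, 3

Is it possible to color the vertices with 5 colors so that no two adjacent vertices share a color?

The chromatic number is 4. 1, 2, 3, 4 form a clique, so at least 4 colors are needed.
4 colors suffice: color red → {3}; color blue → {2}; color green → {4}; color yellow → {0, 1}.
Since 5 ≥ 4, a proper 5-coloring certainly exists.

Yes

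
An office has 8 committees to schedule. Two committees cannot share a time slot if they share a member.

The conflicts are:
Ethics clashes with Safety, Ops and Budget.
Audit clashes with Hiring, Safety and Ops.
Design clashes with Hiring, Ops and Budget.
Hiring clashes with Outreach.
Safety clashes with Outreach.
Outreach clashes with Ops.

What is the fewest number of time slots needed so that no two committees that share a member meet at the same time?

2

Ethics and Ops conflict, so at least 2 time slots are needed.
2 time slots suffice: time slot 1 → {Hiring, Safety, Ops, Budget}; time slot 2 → {Ethics, Audit, Design, Outreach}. No two conflicting committees share a time slot.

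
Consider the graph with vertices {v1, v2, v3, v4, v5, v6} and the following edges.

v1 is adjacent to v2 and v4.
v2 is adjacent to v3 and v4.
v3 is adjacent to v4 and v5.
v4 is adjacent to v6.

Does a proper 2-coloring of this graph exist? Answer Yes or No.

No

v1, v2, v4 are pairwise adjacent, so at least 3 colors are needed.
So 2 colors are not enough.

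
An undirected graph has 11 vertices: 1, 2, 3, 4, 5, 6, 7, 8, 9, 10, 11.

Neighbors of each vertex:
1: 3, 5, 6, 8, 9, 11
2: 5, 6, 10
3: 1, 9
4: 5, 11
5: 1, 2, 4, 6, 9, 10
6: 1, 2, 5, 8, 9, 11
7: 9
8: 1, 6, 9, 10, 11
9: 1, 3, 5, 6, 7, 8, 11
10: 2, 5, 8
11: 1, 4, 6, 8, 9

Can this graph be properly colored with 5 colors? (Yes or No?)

The chromatic number is 5. 1, 6, 8, 9, 11 are pairwise adjacent (a clique of size 5), so at least 5 colors are needed.
5 colors suffice: color a → {2, 4, 9}; color b → {3, 6, 7, 10}; color c → {5, 11}; color d → {1}; color e → {8}.
That is already a proper 5-coloring.

Yes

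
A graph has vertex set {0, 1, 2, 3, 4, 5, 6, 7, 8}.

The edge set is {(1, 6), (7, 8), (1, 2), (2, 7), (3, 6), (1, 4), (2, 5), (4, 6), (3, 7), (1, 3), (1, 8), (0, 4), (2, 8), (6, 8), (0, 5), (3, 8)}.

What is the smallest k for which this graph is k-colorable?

1, 3, 6, 8 are mutually adjacent (a clique of size 4), so at least 4 colors are needed.
4 colors suffice: color a → {1, 5, 7}; color b → {4, 8}; color c → {0, 2, 6}; color d → {3}. Each edge has distinct colors on its endpoints.

4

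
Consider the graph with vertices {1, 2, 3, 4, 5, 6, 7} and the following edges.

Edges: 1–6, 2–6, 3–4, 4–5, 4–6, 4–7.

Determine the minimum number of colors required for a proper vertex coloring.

2

1 and 6 are adjacent, so at least 2 colors are needed.
A valid assignment using 2 colors: 1=a, 2=a, 3=b, 4=a, 5=b, 6=b, 7=b. Each edge has distinct colors on its endpoints.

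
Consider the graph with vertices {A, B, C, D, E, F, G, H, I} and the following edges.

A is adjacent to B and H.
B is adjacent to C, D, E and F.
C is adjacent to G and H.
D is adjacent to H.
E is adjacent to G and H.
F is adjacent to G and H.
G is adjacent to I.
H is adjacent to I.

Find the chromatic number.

2

F and H are adjacent, so at least 2 colors are needed.
A valid assignment using 2 colors: A=blue, B=red, C=blue, D=blue, E=blue, F=blue, G=red, H=red, I=blue. No two adjacent vertices share a color.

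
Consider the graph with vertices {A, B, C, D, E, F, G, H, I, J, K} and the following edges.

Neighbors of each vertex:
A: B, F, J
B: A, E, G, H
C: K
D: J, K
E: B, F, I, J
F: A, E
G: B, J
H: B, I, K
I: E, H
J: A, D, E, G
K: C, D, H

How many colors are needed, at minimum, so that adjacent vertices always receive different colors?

E and F are adjacent, so at least 2 colors are needed.
2 colors suffice: color 1 → {B, F, I, J, K}; color 2 → {A, C, D, E, G, H}. No two adjacent vertices share a color.

2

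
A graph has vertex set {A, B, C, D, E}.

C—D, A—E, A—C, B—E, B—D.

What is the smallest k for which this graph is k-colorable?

3

The cycle E-B-D-C-A-E has odd length 5, so it cannot be 2-colored; at least 3 colors are needed.
3 colors suffice: color 1 → {D, E}; color 2 → {A, B}; color 3 → {C}. No two adjacent vertices share a color.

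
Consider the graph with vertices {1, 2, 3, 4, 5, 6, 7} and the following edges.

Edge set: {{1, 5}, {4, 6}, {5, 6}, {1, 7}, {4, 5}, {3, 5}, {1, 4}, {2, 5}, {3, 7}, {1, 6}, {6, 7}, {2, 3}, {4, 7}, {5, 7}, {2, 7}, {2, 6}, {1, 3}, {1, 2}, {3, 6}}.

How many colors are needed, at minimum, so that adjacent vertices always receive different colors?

1, 2, 3, 5, 6, 7 form a clique, so at least 6 colors are needed.
6 colors suffice: 1=red, 2=purple, 3=orange, 4=purple, 5=yellow, 6=green, 7=blue. Every edge joins two different colors.

6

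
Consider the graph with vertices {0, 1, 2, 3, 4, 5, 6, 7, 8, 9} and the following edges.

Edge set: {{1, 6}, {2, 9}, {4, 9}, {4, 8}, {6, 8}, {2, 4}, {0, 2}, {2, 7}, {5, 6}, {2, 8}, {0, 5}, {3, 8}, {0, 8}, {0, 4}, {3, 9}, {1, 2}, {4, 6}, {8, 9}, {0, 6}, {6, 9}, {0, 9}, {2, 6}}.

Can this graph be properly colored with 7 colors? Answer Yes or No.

The chromatic number is 6. 0, 2, 4, 6, 8, 9 are mutually adjacent (a clique of size 6), so at least 6 colors are needed.
6 colors suffice: color a → {3, 6, 7}; color b → {2, 5}; color c → {1, 9}; color d → {0}; color e → {8}; color f → {4}.
Since 7 ≥ 6, a proper 7-coloring certainly exists.

Yes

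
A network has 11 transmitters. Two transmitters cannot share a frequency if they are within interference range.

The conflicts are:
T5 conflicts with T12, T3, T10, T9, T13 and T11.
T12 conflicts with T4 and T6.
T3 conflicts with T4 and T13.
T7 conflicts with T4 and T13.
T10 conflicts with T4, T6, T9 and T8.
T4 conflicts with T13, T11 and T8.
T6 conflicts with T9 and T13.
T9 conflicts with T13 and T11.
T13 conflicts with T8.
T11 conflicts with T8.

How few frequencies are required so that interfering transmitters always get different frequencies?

T5, T3, T13 pairwise conflict, so at least 3 frequencies are needed.
Using 3 frequencies: T5=1, T12=2, T3=3, T7=3, T10=2, T4=1, T6=1, T9=3, T13=2, T11=2, T8=3. Every pair that conflicts lands in different frequencies.

3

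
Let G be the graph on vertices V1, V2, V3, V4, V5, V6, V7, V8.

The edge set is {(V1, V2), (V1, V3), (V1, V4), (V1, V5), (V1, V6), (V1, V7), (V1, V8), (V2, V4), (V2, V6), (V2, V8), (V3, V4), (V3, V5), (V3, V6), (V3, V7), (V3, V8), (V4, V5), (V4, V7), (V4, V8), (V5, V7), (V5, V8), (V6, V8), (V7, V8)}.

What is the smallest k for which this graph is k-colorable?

V1, V3, V4, V5, V7, V8 are mutually adjacent (a clique of size 6), so at least 6 colors are needed.
6 colors suffice: V1=2, V2=3, V3=3, V4=4, V5=5, V6=4, V7=6, V8=1. Each edge has distinct colors on its endpoints.

6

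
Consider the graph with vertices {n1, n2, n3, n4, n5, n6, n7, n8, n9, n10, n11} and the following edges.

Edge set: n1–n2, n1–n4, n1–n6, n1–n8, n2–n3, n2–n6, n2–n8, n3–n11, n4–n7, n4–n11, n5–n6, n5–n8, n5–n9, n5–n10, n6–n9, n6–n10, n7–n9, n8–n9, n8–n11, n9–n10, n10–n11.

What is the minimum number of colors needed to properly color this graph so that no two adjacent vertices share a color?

4

n5, n6, n9, n10 are pairwise adjacent (a clique of size 4), so at least 4 colors are needed.
4 colors suffice: color R → {n1, n9, n11}; color B → {n3, n4, n6, n8}; color G → {n2, n7, n10}; color Y → {n5}. Each edge has distinct colors on its endpoints.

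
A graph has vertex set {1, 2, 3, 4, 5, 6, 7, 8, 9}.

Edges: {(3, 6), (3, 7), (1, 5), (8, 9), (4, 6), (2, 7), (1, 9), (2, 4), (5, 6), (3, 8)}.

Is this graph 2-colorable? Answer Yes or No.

No

The cycle 6-3-7-2-4-6 has odd length 5, so it cannot be 2-colored; at least 3 colors are needed.
So 2 colors are not enough.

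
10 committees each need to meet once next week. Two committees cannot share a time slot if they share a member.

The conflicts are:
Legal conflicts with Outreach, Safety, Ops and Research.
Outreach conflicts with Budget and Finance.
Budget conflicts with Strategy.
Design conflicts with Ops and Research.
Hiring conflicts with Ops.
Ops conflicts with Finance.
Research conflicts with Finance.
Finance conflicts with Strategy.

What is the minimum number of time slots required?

Design and Ops conflict, so at least 2 time slots are needed.
2 time slots suffice: Legal=2, Outreach=1, Budget=2, Design=2, Safety=1, Hiring=2, Ops=1, Research=1, Finance=2, Strategy=1. Each listed conflict is separated.

2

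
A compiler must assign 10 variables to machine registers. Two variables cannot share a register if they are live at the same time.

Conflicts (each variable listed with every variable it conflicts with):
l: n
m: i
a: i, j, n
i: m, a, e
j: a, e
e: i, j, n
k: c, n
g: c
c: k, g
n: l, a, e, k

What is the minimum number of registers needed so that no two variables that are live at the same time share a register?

2

l and n conflict, so at least 2 registers are needed.
Using 2 registers: l=2, m=2, a=2, i=1, j=1, e=2, k=2, g=2, c=1, n=1. Each listed conflict is separated.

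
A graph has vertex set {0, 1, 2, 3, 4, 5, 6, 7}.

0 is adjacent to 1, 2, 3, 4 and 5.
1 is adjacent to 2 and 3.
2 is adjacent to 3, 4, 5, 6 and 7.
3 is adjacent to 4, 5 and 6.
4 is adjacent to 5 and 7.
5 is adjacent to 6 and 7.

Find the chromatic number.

0, 2, 3, 4, 5 are mutually adjacent (a clique of size 5), so at least 5 colors are needed.
5 colors suffice: color red → {2}; color blue → {1, 5}; color green → {3, 7}; color yellow → {4, 6}; color purple → {0}. No two adjacent vertices share a color.

5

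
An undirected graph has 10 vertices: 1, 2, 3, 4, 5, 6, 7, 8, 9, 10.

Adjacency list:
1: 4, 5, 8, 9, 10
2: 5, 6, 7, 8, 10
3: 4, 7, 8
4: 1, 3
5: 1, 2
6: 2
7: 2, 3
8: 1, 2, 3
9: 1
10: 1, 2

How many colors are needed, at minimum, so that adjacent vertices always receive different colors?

3 and 7 are adjacent, so at least 2 colors are needed.
2 colors suffice: color red → {1, 2, 3}; color blue → {4, 5, 6, 7, 8, 9, 10}. Every edge joins two different colors.

2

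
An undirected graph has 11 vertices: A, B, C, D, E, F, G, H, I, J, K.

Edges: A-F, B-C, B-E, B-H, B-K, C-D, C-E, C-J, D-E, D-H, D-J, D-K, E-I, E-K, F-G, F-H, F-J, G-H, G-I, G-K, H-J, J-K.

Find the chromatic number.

F, G, H form a triangle, so at least 3 colors are needed.
3 colors suffice: color 1 → {A, C, H, I, K}; color 2 → {E, G, J}; color 3 → {B, D, F}. Each edge has distinct colors on its endpoints.

3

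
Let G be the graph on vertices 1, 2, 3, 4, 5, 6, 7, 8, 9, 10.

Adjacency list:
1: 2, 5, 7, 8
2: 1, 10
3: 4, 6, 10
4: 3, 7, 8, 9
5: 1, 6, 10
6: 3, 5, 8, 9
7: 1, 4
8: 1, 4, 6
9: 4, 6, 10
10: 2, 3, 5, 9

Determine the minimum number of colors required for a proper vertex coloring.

2

3 and 4 are adjacent, so at least 2 colors are needed.
A valid assignment using 2 colors: 1=a, 2=b, 3=b, 4=a, 5=b, 6=a, 7=b, 8=b, 9=b, 10=a. No two adjacent vertices share a color.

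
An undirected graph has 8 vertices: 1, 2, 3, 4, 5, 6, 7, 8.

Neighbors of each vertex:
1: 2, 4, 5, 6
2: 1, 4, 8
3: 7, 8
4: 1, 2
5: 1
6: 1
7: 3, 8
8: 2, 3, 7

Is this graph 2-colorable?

3, 7, 8 are pairwise adjacent, so at least 3 colors are needed.
So 2 colors are not enough.

No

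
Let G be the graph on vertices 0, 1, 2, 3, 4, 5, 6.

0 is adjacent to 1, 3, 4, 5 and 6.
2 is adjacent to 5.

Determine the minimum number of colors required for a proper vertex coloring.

2

0 and 3 are adjacent, so at least 2 colors are needed.
2 colors suffice: 0=a, 1=b, 2=a, 3=b, 4=b, 5=b, 6=b. Each edge has distinct colors on its endpoints.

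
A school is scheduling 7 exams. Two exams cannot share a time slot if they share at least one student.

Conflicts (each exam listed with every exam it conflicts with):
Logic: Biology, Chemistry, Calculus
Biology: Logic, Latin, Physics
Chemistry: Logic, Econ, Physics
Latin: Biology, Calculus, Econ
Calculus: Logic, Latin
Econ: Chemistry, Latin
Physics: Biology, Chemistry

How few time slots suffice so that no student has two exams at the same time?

3

The cycle Biology-Latin-Econ-Chemistry-Physics-Biology has odd length 5, so it cannot be 2-colored; at least 3 time slots are needed.
3 time slots suffice: time slot 1 → {Logic, Latin, Physics}; time slot 2 → {Biology, Chemistry, Calculus}; time slot 3 → {Econ}. Every pair that conflicts lands in different time slots.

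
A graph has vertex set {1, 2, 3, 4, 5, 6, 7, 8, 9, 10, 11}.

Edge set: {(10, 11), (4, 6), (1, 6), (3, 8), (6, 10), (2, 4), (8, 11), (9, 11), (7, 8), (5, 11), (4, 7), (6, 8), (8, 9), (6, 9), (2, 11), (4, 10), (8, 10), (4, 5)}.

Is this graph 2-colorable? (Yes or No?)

6, 8, 9 are mutually adjacent, so at least 3 colors are needed.
So 2 colors are not enough.

No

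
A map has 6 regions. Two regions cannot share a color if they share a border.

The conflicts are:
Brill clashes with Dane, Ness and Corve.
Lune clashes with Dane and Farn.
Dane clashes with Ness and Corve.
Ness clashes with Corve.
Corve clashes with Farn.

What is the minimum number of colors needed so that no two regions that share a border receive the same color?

Brill, Dane, Ness, Corve all conflict with each other, so at least 4 colors are needed.
A valid assignment using 4 colors: Brill=3, Lune=1, Dane=2, Ness=4, Corve=1, Farn=2. Each listed conflict is separated.

4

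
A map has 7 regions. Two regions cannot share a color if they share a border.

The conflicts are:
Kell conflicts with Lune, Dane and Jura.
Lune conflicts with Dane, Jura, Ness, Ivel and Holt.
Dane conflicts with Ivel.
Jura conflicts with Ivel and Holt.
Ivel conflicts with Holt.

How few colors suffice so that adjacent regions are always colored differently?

4

Lune, Jura, Ivel, Holt pairwise conflict, so at least 4 colors are needed.
One proper 4-coloring: Kell=3, Lune=1, Dane=2, Jura=2, Ness=2, Ivel=3, Holt=4. Every pair that conflicts lands in different colors.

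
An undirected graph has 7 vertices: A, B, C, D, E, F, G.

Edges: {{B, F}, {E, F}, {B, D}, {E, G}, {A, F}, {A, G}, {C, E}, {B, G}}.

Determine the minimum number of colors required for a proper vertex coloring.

B and D are adjacent, so at least 2 colors are needed.
2 colors suffice: color red → {A, B, E}; color blue → {C, D, F, G}. Each edge has distinct colors on its endpoints.

2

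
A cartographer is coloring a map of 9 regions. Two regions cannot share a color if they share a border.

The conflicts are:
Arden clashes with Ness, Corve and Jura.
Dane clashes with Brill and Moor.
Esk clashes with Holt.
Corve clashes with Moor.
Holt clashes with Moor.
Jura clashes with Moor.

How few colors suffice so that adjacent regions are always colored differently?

2

Dane and Brill conflict, so at least 2 colors are needed.
2 colors suffice: Arden=1, Dane=2, Esk=1, Ness=2, Corve=2, Holt=2, Brill=1, Jura=2, Moor=1. No two conflicting regions share a color.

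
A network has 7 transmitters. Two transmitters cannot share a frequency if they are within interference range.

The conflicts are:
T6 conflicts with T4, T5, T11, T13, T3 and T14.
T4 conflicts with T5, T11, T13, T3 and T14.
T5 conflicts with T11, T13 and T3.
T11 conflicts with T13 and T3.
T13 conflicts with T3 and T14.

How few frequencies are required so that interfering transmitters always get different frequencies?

T6, T4, T5, T11, T13, T3 all conflict with each other, so at least 6 frequencies are needed.
Using 6 frequencies: T6=3, T4=2, T5=6, T11=4, T13=1, T3=5, T14=4. Each listed conflict is separated.

6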